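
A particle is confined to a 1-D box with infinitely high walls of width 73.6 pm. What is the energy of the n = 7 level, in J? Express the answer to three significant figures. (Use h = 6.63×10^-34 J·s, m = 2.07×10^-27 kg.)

For an infinite well E_n = n²h²/(8mL²), so E_1 = h²/(8mL²) = (6.63×10^-34)²/(8·2.07×10^-27·(7.36×10^-11 m)²) = 4.900×10^-21 J.
Then E_7 = 7²·E_1 = 49·4.900×10^-21 J = 2.40×10^-19 J.

E_7 = 2.40×10^-19 J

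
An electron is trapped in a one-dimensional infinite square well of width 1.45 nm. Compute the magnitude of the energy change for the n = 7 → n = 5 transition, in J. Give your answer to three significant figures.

|ΔE| = 6.88×10^-19 J

E_1 = h²/(8m_eL²) = 2.866×10^-20 J.
|ΔE| = |7² − 5²|·E_1 = 24·2.866×10^-20 J = 6.88×10^-19 J.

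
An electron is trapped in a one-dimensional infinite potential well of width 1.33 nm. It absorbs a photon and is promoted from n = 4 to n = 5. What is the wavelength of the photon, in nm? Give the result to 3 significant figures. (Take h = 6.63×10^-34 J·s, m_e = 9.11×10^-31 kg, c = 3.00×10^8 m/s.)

E_1 = h²/(8m_eL²) = 3.410×10^-20 J, so ΔE = (5² − 4²)E_1 = 3.069×10^-19 J.
λ = hc/ΔE = (6.63×10^-34·3.00×10^8)/3.069×10^-19 = 6.48×10^-7 m = 648 nm.

λ = 648 nm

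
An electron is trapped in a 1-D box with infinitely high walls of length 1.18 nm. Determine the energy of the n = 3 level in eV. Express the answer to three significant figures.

E_3 = 2.43 eV

For an infinite well E_n = n²h²/(8m_eL²), so E_1 = h²/(8m_eL²) = (6.626×10^-34)²/(8·9.109×10^-31·(1.18×10^-9 m)²) = 4.327×10^-20 J.
Then E_3 = 3²·E_1 = 9·4.327×10^-20 J = 3.894×10^-19 J.
Converting, E_3 = 3.894×10^-19 J / (1.602×10^-19 J/eV) = 2.43 eV.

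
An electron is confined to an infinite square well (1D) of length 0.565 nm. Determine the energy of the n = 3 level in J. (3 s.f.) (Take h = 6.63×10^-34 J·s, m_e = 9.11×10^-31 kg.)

For an infinite well E_n = n²h²/(8m_eL²), so E_1 = h²/(8m_eL²) = (6.63×10^-34)²/(8·9.11×10^-31·(5.65×10^-10 m)²) = 1.889×10^-19 J.
Then E_3 = 3²·E_1 = 9·1.889×10^-19 J = 1.70×10^-18 J.

E_3 = 1.70×10^-18 J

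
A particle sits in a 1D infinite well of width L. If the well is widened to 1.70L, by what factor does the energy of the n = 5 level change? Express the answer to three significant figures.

E_n ∝ 1/L², so the energy scales by 1/1.70² = 0.346.

0.346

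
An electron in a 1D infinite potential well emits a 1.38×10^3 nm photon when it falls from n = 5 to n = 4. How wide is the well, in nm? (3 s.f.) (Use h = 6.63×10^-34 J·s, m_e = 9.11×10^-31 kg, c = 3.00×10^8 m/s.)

L = 1.94 nm

The photon carries ΔE = hc/λ = 6.63×10^-34·3.00×10^8/1.38×10^-6 m = 1.441×10^-19 J.
Since ΔE = (5² − 4²)E_1, E_1 = 1.601×10^-20 J, and L = h/√(8m_eE_1) = 1.94×10^-9 m = 1.94 nm.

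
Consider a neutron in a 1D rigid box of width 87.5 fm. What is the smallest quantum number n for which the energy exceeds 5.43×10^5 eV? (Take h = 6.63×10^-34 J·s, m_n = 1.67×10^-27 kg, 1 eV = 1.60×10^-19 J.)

n = 5

E_1 = h²/(8m_nL²) = 4.297×10^-15 J = 2.686×10^4 eV.
Need n² > 5.43×10^5/2.686×10^4 = 20.22, i.e. n > 4.497.
The smallest integer satisfying this is n = 5.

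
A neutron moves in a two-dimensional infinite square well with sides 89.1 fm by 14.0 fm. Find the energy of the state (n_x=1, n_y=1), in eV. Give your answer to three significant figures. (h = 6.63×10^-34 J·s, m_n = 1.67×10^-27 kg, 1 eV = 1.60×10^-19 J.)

E = 1.08×10^6 eV

For a 2D rectangular well E = (h²/8m_n)·Σ n_i²/L_i² = (6.63×10^-34)²/(8·1.67×10^-27) · [1²/(89.1 fm)² + 1²/(14.0 fm)²].
Evaluating gives E = 1.720×10^-13 J = 1.08×10^6 eV.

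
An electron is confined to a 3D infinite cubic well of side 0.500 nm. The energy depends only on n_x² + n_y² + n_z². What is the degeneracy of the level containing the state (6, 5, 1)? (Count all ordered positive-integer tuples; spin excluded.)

The level has n_x² + n_y² + n_z² = 62. The ordered positive-integer solutions are (1, 5, 6), (1, 6, 5), (2, 3, 7), (2, 7, 3), (3, 2, 7), (3, 7, 2), (5, 1, 6), (5, 6, 1), (6, 1, 5), (6, 5, 1), (7, 2, 3), (7, 3, 2).
That gives 12 states.

degeneracy = 12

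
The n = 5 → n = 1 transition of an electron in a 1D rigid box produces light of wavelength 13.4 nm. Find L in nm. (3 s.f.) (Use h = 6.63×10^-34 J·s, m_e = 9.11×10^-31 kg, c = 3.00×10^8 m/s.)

The photon carries ΔE = hc/λ = 6.63×10^-34·3.00×10^8/1.34×10^-8 m = 1.484×10^-17 J.
Since ΔE = (5² − 1²)E_1, E_1 = 6.183×10^-19 J, and L = h/√(8m_eE_1) = 3.12×10^-10 m = 0.312 nm.

L = 0.312 nm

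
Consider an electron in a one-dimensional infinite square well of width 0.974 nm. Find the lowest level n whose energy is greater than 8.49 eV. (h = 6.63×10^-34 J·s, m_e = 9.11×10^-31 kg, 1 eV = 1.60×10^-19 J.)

E_1 = h²/(8m_eL²) = 6.358×10^-20 J = 0.3974 eV.
Need n² > 8.49/0.3974 = 21.36, i.e. n > 4.622.
The smallest integer satisfying this is n = 5.

n = 5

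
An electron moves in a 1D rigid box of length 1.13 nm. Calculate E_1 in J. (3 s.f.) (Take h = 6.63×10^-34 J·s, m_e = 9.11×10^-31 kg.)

E_1 = 4.72×10^-20 J

For an infinite well E_n = n²h²/(8m_eL²), so E_1 = h²/(8m_eL²) = (6.63×10^-34)²/(8·9.11×10^-31·(1.13×10^-9 m)²) = 4.723×10^-20 J.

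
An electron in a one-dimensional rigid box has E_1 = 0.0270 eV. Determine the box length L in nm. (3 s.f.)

From E_n = n²h²/(8m_eL²), L = n·h/√(8m_eE_n).
E_1 = 0.0270 eV = 4.325×10^-21 J, so L = 1·6.626×10^-34/√(8·9.109×10^-31·4.325×10^-21) = 3.73×10^-9 m = 3.73 nm.

L = 3.73 nm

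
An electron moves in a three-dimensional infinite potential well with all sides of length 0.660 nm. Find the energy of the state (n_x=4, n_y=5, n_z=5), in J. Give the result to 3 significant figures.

For a 3D rectangular well E = (h²/8m_e)·Σ n_i²/L_i² = (6.626×10^-34)²/(8·9.109×10^-31) · [4²/(0.660 nm)² + 5²/(0.660 nm)² + 5²/(0.660 nm)²].
Evaluating gives E = 9.13×10^-18 J.

E = 9.13×10^-18 J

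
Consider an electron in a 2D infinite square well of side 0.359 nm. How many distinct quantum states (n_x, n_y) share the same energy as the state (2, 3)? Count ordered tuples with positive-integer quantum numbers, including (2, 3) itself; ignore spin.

degeneracy = 2

The level has n_x² + n_y² = 13. The ordered positive-integer solutions are (2, 3), (3, 2).
That gives 2 states.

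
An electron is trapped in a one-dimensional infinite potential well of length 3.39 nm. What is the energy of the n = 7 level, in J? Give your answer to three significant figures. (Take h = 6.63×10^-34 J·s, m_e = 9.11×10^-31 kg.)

For an infinite well E_n = n²h²/(8m_eL²), so E_1 = h²/(8m_eL²) = (6.63×10^-34)²/(8·9.11×10^-31·(3.39×10^-9 m)²) = 5.248×10^-21 J.
Then E_7 = 7²·E_1 = 49·5.248×10^-21 J = 2.57×10^-19 J.

E_7 = 2.57×10^-19 J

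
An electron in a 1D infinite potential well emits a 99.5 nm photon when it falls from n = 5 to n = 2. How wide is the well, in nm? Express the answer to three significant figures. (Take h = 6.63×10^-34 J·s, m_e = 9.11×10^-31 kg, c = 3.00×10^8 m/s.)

L = 0.796 nm

The photon carries ΔE = hc/λ = 6.63×10^-34·3.00×10^8/9.95×10^-8 m = 1.999×10^-18 J.
Since ΔE = (5² − 2²)E_1, E_1 = 9.519×10^-20 J, and L = h/√(8m_eE_1) = 7.96×10^-10 m = 0.796 nm.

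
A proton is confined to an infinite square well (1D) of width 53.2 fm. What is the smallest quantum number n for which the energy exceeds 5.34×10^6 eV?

n = 9

E_1 = h²/(8m_pL²) = 1.159×10^-14 J = 7.235×10^4 eV.
Need n² > 5.34×10^6/7.235×10^4 = 73.81, i.e. n > 8.591.
The smallest integer satisfying this is n = 9.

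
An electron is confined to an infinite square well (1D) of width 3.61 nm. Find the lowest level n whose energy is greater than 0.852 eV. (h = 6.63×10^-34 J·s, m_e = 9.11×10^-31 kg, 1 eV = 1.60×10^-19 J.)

n = 6

E_1 = h²/(8m_eL²) = 4.628×10^-21 J = 0.02893 eV.
Need n² > 0.852/0.02893 = 29.45, i.e. n > 5.427.
The smallest integer satisfying this is n = 6.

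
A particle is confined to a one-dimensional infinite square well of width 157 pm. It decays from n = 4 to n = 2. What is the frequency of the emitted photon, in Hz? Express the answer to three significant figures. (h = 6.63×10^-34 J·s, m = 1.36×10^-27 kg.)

E_1 = h²/(8mL²) = 1.639×10^-21 J and ΔE = (4² − 2²)E_1 = 1.967×10^-20 J.
f = ΔE/h = 1.967×10^-20/6.63×10^-34 = 2.97×10^13 Hz.

f = 2.97×10^13 Hz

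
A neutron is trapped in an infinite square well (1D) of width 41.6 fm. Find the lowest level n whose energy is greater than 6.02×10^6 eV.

E_1 = h²/(8m_nL²) = 1.893×10^-14 J = 1.182×10^5 eV.
Need n² > 6.02×10^6/1.182×10^5 = 50.93, i.e. n > 7.137.
The smallest integer satisfying this is n = 8.

n = 8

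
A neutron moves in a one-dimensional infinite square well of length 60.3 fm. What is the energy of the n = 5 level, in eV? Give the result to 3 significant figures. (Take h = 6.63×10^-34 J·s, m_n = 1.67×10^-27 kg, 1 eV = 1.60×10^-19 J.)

For an infinite well E_n = n²h²/(8m_nL²), so E_1 = h²/(8m_nL²) = (6.63×10^-34)²/(8·1.67×10^-27·(6.03×10^-14 m)²) = 9.049×10^-15 J.
Then E_5 = 5²·E_1 = 25·9.049×10^-15 J = 2.262×10^-13 J.
Converting, E_5 = 2.262×10^-13 J / (1.60×10^-19 J/eV) = 1.41×10^6 eV.

E_5 = 1.41×10^6 eV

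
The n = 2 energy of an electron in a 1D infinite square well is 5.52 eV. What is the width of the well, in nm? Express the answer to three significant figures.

L = 0.522 nm

From E_n = n²h²/(8m_eL²), L = n·h/√(8m_eE_n).
E_2 = 5.52 eV = 8.843×10^-19 J, so L = 2·6.626×10^-34/√(8·9.109×10^-31·8.843×10^-19) = 5.22×10^-10 m = 0.522 nm.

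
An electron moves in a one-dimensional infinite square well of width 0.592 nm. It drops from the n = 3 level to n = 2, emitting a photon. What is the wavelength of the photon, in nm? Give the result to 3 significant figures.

λ = 231 nm

E_1 = h²/(8m_eL²) = 1.719×10^-19 J, so ΔE = (3² − 2²)E_1 = 8.595×10^-19 J.
λ = hc/ΔE = (6.626×10^-34·2.998×10^8)/8.595×10^-19 = 2.31×10^-7 m = 231 nm.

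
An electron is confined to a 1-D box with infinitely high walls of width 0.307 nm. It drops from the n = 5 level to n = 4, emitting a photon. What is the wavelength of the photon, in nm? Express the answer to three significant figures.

λ = 34.5 nm

E_1 = h²/(8m_eL²) = 6.392×10^-19 J, so ΔE = (5² − 4²)E_1 = 5.753×10^-18 J.
λ = hc/ΔE = (6.626×10^-34·2.998×10^8)/5.753×10^-18 = 3.45×10^-8 m = 34.5 nm.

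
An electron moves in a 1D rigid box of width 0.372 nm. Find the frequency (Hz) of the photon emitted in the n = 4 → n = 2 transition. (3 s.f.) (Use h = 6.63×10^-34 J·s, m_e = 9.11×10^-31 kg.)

E_1 = h²/(8m_eL²) = 4.358×10^-19 J and ΔE = (4² − 2²)E_1 = 5.230×10^-18 J.
f = ΔE/h = 5.230×10^-18/6.63×10^-34 = 7.89×10^15 Hz.

f = 7.89×10^15 Hz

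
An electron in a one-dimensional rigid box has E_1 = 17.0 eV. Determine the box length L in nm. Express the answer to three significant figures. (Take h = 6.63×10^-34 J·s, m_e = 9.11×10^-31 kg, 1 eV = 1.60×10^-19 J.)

From E_n = n²h²/(8m_eL²), L = n·h/√(8m_eE_n).
E_1 = 17.0 eV = 2.720×10^-18 J, so L = 1·6.63×10^-34/√(8·9.11×10^-31·2.720×10^-18) = 1.49×10^-10 m = 0.149 nm.

L = 0.149 nm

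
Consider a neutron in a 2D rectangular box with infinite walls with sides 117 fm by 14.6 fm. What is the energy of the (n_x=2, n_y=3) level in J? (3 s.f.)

For a 2D rectangular well E = (h²/8m_n)·Σ n_i²/L_i² = (6.626×10^-34)²/(8·1.675×10^-27) · [2²/(117 fm)² + 3²/(14.6 fm)²].
Evaluating gives E = 1.39×10^-12 J.

E = 1.39×10^-12 J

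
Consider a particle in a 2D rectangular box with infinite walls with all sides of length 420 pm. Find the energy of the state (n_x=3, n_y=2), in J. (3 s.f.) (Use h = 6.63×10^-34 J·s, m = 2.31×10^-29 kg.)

For a 2D rectangular well E = (h²/8m)·Σ n_i²/L_i² = (6.63×10^-34)²/(8·2.31×10^-29) · [3²/(420 pm)² + 2²/(420 pm)²].
Evaluating gives E = 1.75×10^-19 J.

E = 1.75×10^-19 J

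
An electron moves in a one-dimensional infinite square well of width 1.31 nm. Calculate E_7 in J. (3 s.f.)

For an infinite well E_n = n²h²/(8m_eL²), so E_1 = h²/(8m_eL²) = (6.626×10^-34)²/(8·9.109×10^-31·(1.31×10^-9 m)²) = 3.511×10^-20 J.
Then E_7 = 7²·E_1 = 49·3.511×10^-20 J = 1.72×10^-18 J.

E_7 = 1.72×10^-18 J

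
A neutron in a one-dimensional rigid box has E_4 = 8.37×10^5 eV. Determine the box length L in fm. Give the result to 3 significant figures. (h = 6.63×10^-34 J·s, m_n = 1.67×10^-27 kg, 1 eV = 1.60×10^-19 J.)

L = 62.7 fm

From E_n = n²h²/(8m_nL²), L = n·h/√(8m_nE_n).
E_4 = 8.37×10^5 eV = 1.339×10^-13 J, so L = 4·6.63×10^-34/√(8·1.67×10^-27·1.339×10^-13) = 6.27×10^-14 m = 62.7 fm.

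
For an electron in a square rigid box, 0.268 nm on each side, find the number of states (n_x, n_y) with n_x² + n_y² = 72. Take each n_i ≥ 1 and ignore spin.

degeneracy = 1

The level has n_x² + n_y² = 72. The ordered positive-integer solutions are (6, 6).
That gives 1 state.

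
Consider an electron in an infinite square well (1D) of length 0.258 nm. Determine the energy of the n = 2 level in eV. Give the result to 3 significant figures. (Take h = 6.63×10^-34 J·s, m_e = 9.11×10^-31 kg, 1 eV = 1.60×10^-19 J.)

For an infinite well E_n = n²h²/(8m_eL²), so E_1 = h²/(8m_eL²) = (6.63×10^-34)²/(8·9.11×10^-31·(2.58×10^-10 m)²) = 9.061×10^-19 J.
Then E_2 = 2²·E_1 = 4·9.061×10^-19 J = 3.624×10^-18 J.
Converting, E_2 = 3.624×10^-18 J / (1.60×10^-19 J/eV) = 22.7 eV.

E_2 = 22.7 eV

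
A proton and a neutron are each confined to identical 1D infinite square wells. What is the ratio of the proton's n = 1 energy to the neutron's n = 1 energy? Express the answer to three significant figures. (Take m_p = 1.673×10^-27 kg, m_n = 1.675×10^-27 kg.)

E_n ∝ 1/m at fixed n and L, so the ratio is m_n/m_p = 1.675×10^-27/1.673×10^-27 = 1.00.

1.00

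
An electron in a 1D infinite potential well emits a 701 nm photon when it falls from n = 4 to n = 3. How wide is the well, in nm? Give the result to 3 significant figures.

The photon carries ΔE = hc/λ = 6.626×10^-34·2.998×10^8/7.01×10^-7 m = 2.834×10^-19 J.
Since ΔE = (4² − 3²)E_1, E_1 = 4.049×10^-20 J, and L = h/√(8m_eE_1) = 1.22×10^-9 m = 1.22 nm.

L = 1.22 nm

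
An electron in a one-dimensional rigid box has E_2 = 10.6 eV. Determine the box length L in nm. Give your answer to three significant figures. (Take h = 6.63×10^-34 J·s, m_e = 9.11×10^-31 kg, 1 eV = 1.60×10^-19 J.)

L = 0.377 nm

From E_n = n²h²/(8m_eL²), L = n·h/√(8m_eE_n).
E_2 = 10.6 eV = 1.696×10^-18 J, so L = 2·6.63×10^-34/√(8·9.11×10^-31·1.696×10^-18) = 3.77×10^-10 m = 0.377 nm.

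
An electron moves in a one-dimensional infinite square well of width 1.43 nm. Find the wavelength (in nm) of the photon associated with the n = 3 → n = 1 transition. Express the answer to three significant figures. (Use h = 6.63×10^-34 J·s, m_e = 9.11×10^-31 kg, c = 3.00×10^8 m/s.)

E_1 = h²/(8m_eL²) = 2.949×10^-20 J, so ΔE = (3² − 1²)E_1 = 2.359×10^-19 J.
λ = hc/ΔE = (6.63×10^-34·3.00×10^8)/2.359×10^-19 = 8.43×10^-7 m = 843 nm.

λ = 843 nm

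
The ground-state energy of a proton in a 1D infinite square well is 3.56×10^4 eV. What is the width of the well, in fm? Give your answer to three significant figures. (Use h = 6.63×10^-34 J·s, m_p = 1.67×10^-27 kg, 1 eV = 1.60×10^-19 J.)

L = 76.0 fm

From E_n = n²h²/(8m_pL²), L = n·h/√(8m_pE_n).
E_1 = 3.56×10^4 eV = 5.696×10^-15 J, so L = 1·6.63×10^-34/√(8·1.67×10^-27·5.696×10^-15) = 7.60×10^-14 m = 76.0 fm.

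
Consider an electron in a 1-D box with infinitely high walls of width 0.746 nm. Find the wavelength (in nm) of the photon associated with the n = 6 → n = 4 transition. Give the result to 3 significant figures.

E_1 = h²/(8m_eL²) = 1.083×10^-19 J, so ΔE = (6² − 4²)E_1 = 2.166×10^-18 J.
λ = hc/ΔE = (6.626×10^-34·2.998×10^8)/2.166×10^-18 = 9.17×10^-8 m = 91.7 nm.

λ = 91.7 nm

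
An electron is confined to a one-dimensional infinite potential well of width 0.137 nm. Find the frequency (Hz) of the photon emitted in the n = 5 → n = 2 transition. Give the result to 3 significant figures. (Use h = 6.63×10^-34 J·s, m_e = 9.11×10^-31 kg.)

E_1 = h²/(8m_eL²) = 3.213×10^-18 J and ΔE = (5² − 2²)E_1 = 6.747×10^-17 J.
f = ΔE/h = 6.747×10^-17/6.63×10^-34 = 1.02×10^17 Hz.

f = 1.02×10^17 Hz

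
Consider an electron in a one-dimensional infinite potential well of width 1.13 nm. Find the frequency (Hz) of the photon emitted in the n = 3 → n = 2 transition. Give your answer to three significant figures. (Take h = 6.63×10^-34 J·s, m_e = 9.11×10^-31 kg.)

E_1 = h²/(8m_eL²) = 4.723×10^-20 J and ΔE = (3² − 2²)E_1 = 2.361×10^-19 J.
f = ΔE/h = 2.361×10^-19/6.63×10^-34 = 3.56×10^14 Hz.

f = 3.56×10^14 Hz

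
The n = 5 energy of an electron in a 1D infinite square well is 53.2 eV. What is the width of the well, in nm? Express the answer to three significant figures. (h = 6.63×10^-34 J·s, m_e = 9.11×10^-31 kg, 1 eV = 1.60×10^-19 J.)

L = 0.421 nm

From E_n = n²h²/(8m_eL²), L = n·h/√(8m_eE_n).
E_5 = 53.2 eV = 8.512×10^-18 J, so L = 5·6.63×10^-34/√(8·9.11×10^-31·8.512×10^-18) = 4.21×10^-10 m = 0.421 nm.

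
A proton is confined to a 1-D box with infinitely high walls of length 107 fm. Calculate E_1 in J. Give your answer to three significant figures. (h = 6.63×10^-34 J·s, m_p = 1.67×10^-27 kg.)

E_1 = 2.87×10^-15 J

For an infinite well E_n = n²h²/(8m_pL²), so E_1 = h²/(8m_pL²) = (6.63×10^-34)²/(8·1.67×10^-27·(1.07×10^-13 m)²) = 2.874×10^-15 J.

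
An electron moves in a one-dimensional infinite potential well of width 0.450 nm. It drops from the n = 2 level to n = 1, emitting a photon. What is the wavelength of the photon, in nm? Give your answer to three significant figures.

E_1 = h²/(8m_eL²) = 2.975×10^-19 J, so ΔE = (2² − 1²)E_1 = 8.925×10^-19 J.
λ = hc/ΔE = (6.626×10^-34·2.998×10^8)/8.925×10^-19 = 2.23×10^-7 m = 223 nm.

λ = 223 nm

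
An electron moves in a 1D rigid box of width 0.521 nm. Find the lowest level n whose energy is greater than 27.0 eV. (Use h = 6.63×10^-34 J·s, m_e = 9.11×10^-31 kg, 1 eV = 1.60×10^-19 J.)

E_1 = h²/(8m_eL²) = 2.222×10^-19 J = 1.389 eV.
Need n² > 27.0/1.389 = 19.44, i.e. n > 4.409.
The smallest integer satisfying this is n = 5.

n = 5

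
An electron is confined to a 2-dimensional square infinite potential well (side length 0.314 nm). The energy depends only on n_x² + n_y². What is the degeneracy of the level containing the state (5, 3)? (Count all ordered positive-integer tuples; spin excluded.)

degeneracy = 2

The level has n_x² + n_y² = 34. The ordered positive-integer solutions are (3, 5), (5, 3).
That gives 2 states.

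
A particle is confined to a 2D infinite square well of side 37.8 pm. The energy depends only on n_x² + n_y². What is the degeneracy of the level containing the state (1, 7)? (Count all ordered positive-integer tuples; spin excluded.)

degeneracy = 3

The level has n_x² + n_y² = 50. The ordered positive-integer solutions are (1, 7), (5, 5), (7, 1).
That gives 3 states.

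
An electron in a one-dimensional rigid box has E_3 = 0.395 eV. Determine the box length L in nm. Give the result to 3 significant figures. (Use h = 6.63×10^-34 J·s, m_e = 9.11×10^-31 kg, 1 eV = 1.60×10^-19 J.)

From E_n = n²h²/(8m_eL²), L = n·h/√(8m_eE_n).
E_3 = 0.395 eV = 6.320×10^-20 J, so L = 3·6.63×10^-34/√(8·9.11×10^-31·6.320×10^-20) = 2.93×10^-9 m = 2.93 nm.

L = 2.93 nm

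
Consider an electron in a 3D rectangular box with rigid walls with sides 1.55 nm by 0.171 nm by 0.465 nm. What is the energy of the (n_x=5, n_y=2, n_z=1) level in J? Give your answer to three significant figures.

E = 9.15×10^-18 J

For a 3D rectangular well E = (h²/8m_e)·Σ n_i²/L_i² = (6.626×10^-34)²/(8·9.109×10^-31) · [5²/(1.55 nm)² + 2²/(0.171 nm)² + 1²/(0.465 nm)²].
Evaluating gives E = 9.15×10^-18 J.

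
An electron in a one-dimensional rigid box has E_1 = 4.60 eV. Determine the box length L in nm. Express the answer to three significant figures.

L = 0.286 nm

From E_n = n²h²/(8m_eL²), L = n·h/√(8m_eE_n).
E_1 = 4.60 eV = 7.369×10^-19 J, so L = 1·6.626×10^-34/√(8·9.109×10^-31·7.369×10^-19) = 2.86×10^-10 m = 0.286 nm.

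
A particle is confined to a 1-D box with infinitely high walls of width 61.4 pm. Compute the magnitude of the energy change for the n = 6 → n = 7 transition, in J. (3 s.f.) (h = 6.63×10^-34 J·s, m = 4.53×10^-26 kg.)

E_1 = h²/(8mL²) = 3.217×10^-22 J.
|ΔE| = |6² − 7²|·E_1 = 13·3.217×10^-22 J = 4.18×10^-21 J.

|ΔE| = 4.18×10^-21 J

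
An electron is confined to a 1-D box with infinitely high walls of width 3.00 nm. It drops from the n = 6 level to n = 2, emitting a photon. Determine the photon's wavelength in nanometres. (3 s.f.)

E_1 = h²/(8m_eL²) = 6.694×10^-21 J, so ΔE = (6² − 2²)E_1 = 2.142×10^-19 J.
λ = hc/ΔE = (6.626×10^-34·2.998×10^8)/2.142×10^-19 = 9.27×10^-7 m = 927 nm.

λ = 927 nm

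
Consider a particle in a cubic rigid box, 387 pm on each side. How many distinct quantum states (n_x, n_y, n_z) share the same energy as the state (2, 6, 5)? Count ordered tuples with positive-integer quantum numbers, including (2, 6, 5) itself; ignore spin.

degeneracy = 6

The level has n_x² + n_y² + n_z² = 65. The ordered positive-integer solutions are (2, 5, 6), (2, 6, 5), (5, 2, 6), (5, 6, 2), (6, 2, 5), (6, 5, 2).
That gives 6 states.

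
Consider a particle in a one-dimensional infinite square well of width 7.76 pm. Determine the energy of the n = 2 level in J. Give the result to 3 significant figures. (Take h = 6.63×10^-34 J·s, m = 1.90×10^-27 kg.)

For an infinite well E_n = n²h²/(8mL²), so E_1 = h²/(8mL²) = (6.63×10^-34)²/(8·1.90×10^-27·(7.76×10^-12 m)²) = 4.802×10^-19 J.
Then E_2 = 2²·E_1 = 4·4.802×10^-19 J = 1.92×10^-18 J.

E_2 = 1.92×10^-18 J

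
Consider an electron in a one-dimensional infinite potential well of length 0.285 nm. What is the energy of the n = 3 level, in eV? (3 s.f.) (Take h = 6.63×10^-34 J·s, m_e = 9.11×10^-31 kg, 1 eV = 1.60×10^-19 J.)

E_3 = 41.8 eV

For an infinite well E_n = n²h²/(8m_eL²), so E_1 = h²/(8m_eL²) = (6.63×10^-34)²/(8·9.11×10^-31·(2.85×10^-10 m)²) = 7.426×10^-19 J.
Then E_3 = 3²·E_1 = 9·7.426×10^-19 J = 6.683×10^-18 J.
Converting, E_3 = 6.683×10^-18 J / (1.60×10^-19 J/eV) = 41.8 eV.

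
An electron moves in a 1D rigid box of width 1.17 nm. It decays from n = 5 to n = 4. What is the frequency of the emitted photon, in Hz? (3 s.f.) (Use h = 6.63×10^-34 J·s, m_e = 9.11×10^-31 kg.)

f = 5.98×10^14 Hz

E_1 = h²/(8m_eL²) = 4.406×10^-20 J and ΔE = (5² − 4²)E_1 = 3.965×10^-19 J.
f = ΔE/h = 3.965×10^-19/6.63×10^-34 = 5.98×10^14 Hz.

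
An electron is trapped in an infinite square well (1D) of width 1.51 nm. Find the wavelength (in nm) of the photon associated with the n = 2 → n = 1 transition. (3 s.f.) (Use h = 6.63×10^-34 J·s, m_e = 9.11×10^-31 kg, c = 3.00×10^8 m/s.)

λ = 2.51×10^3 nm

E_1 = h²/(8m_eL²) = 2.645×10^-20 J, so ΔE = (2² − 1²)E_1 = 7.935×10^-20 J.
λ = hc/ΔE = (6.63×10^-34·3.00×10^8)/7.935×10^-20 = 2.51×10^-6 m = 2.51×10^3 nm.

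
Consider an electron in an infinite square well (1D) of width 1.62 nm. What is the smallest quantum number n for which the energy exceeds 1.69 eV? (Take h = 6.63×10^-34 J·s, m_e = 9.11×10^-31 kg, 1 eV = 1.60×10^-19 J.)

n = 4

E_1 = h²/(8m_eL²) = 2.298×10^-20 J = 0.1436 eV.
Need n² > 1.69/0.1436 = 11.77, i.e. n > 3.431.
The smallest integer satisfying this is n = 4.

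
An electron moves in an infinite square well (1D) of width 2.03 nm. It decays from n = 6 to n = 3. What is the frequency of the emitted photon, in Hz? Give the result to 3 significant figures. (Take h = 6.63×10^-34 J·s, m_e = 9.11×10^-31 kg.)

E_1 = h²/(8m_eL²) = 1.464×10^-20 J and ΔE = (6² − 3²)E_1 = 3.953×10^-19 J.
f = ΔE/h = 3.953×10^-19/6.63×10^-34 = 5.96×10^14 Hz.

f = 5.96×10^14 Hz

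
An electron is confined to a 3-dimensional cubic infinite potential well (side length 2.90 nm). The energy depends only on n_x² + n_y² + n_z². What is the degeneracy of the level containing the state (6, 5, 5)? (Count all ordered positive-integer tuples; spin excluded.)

The level has n_x² + n_y² + n_z² = 86. The ordered positive-integer solutions are (1, 2, 9), (1, 6, 7), (1, 7, 6), (1, 9, 2), (2, 1, 9), (2, 9, 1), (5, 5, 6), (5, 6, 5), (6, 1, 7), (6, 5, 5), (6, 7, 1), (7, 1, 6), (7, 6, 1), (9, 1, 2), (9, 2, 1).
That gives 15 states.

degeneracy = 15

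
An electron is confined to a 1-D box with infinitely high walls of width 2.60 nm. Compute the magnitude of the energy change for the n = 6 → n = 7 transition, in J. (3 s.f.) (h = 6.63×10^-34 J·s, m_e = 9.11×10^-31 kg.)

E_1 = h²/(8m_eL²) = 8.922×10^-21 J.
|ΔE| = |6² − 7²|·E_1 = 13·8.922×10^-21 J = 1.16×10^-19 J.

|ΔE| = 1.16×10^-19 J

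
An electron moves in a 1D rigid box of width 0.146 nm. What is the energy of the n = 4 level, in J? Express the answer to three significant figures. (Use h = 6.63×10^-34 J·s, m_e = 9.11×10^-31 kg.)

For an infinite well E_n = n²h²/(8m_eL²), so E_1 = h²/(8m_eL²) = (6.63×10^-34)²/(8·9.11×10^-31·(1.46×10^-10 m)²) = 2.830×10^-18 J.
Then E_4 = 4²·E_1 = 16·2.830×10^-18 J = 4.53×10^-17 J.

E_4 = 4.53×10^-17 J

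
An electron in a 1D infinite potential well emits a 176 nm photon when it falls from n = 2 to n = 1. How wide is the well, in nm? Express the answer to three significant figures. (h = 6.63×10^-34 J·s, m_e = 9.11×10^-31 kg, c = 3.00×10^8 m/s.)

L = 0.400 nm

The photon carries ΔE = hc/λ = 6.63×10^-34·3.00×10^8/1.76×10^-7 m = 1.130×10^-18 J.
Since ΔE = (2² − 1²)E_1, E_1 = 3.767×10^-19 J, and L = h/√(8m_eE_1) = 4.00×10^-10 m = 0.400 nm.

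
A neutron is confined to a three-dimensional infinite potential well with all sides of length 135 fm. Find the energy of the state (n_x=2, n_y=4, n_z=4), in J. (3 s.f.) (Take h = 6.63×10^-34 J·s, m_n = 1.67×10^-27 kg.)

E = 6.50×10^-14 J

For a 3D rectangular well E = (h²/8m_n)·Σ n_i²/L_i² = (6.63×10^-34)²/(8·1.67×10^-27) · [2²/(135 fm)² + 4²/(135 fm)² + 4²/(135 fm)²].
Evaluating gives E = 6.50×10^-14 J.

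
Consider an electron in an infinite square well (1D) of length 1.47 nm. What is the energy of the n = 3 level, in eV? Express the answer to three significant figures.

For an infinite well E_n = n²h²/(8m_eL²), so E_1 = h²/(8m_eL²) = (6.626×10^-34)²/(8·9.109×10^-31·(1.47×10^-9 m)²) = 2.788×10^-20 J.
Then E_3 = 3²·E_1 = 9·2.788×10^-20 J = 2.509×10^-19 J.
Converting, E_3 = 2.509×10^-19 J / (1.602×10^-19 J/eV) = 1.57 eV.

E_3 = 1.57 eV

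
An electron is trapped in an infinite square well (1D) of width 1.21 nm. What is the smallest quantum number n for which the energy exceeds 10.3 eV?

n = 7

E_1 = h²/(8m_eL²) = 4.115×10^-20 J = 0.2569 eV.
Need n² > 10.3/0.2569 = 40.09, i.e. n > 6.332.
The smallest integer satisfying this is n = 7.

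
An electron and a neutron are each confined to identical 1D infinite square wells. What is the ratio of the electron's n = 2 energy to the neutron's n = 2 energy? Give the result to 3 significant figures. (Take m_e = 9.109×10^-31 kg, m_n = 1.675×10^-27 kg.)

1.84×10^3

E_n ∝ 1/m at fixed n and L, so the ratio is m_n/m_e = 1.675×10^-27/9.109×10^-31 = 1.84×10^3.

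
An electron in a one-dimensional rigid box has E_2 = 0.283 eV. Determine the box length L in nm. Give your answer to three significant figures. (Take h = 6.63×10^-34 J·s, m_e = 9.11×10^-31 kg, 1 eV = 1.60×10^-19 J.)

From E_n = n²h²/(8m_eL²), L = n·h/√(8m_eE_n).
E_2 = 0.283 eV = 4.528×10^-20 J, so L = 2·6.63×10^-34/√(8·9.11×10^-31·4.528×10^-20) = 2.31×10^-9 m = 2.31 nm.

L = 2.31 nm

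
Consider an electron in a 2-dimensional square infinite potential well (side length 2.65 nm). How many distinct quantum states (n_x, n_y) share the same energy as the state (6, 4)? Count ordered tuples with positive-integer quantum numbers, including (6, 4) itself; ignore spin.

degeneracy = 2

The level has n_x² + n_y² = 52. The ordered positive-integer solutions are (4, 6), (6, 4).
That gives 2 states.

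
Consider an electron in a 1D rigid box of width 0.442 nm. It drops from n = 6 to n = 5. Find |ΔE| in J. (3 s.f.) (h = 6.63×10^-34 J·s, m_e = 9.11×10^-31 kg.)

E_1 = h²/(8m_eL²) = 3.087×10^-19 J.
|ΔE| = |6² − 5²|·E_1 = 11·3.087×10^-19 J = 3.40×10^-18 J.

|ΔE| = 3.40×10^-18 J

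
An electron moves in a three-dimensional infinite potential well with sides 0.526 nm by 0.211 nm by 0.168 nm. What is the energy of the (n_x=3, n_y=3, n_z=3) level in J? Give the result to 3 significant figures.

E = 3.34×10^-17 J

For a 3D rectangular well E = (h²/8m_e)·Σ n_i²/L_i² = (6.626×10^-34)²/(8·9.109×10^-31) · [3²/(0.526 nm)² + 3²/(0.211 nm)² + 3²/(0.168 nm)²].
Evaluating gives E = 3.34×10^-17 J.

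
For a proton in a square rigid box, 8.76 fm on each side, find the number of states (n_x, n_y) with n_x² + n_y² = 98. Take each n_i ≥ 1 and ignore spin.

The level has n_x² + n_y² = 98. The ordered positive-integer solutions are (7, 7).
That gives 1 state.

degeneracy = 1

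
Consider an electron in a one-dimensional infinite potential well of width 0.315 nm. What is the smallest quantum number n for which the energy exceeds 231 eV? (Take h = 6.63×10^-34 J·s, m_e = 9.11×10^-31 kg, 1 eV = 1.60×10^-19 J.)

E_1 = h²/(8m_eL²) = 6.079×10^-19 J = 3.799 eV.
Need n² > 231/3.799 = 60.81, i.e. n > 7.798.
The smallest integer satisfying this is n = 8.

n = 8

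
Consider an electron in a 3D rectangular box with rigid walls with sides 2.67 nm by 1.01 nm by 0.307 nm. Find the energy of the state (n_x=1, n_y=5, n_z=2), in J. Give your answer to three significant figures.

For a 3D rectangular well E = (h²/8m_e)·Σ n_i²/L_i² = (6.626×10^-34)²/(8·9.109×10^-31) · [1²/(2.67 nm)² + 5²/(1.01 nm)² + 2²/(0.307 nm)²].
Evaluating gives E = 4.04×10^-18 J.

E = 4.04×10^-18 J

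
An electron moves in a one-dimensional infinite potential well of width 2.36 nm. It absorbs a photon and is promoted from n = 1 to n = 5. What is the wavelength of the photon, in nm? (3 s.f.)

λ = 765 nm

E_1 = h²/(8m_eL²) = 1.082×10^-20 J, so ΔE = (5² − 1²)E_1 = 2.597×10^-19 J.
λ = hc/ΔE = (6.626×10^-34·2.998×10^8)/2.597×10^-19 = 7.65×10^-7 m = 765 nm.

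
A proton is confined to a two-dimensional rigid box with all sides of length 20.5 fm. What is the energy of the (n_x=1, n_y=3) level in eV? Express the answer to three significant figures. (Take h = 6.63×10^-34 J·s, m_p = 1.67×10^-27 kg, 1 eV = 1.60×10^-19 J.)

For a 2D rectangular well E = (h²/8m_p)·Σ n_i²/L_i² = (6.63×10^-34)²/(8·1.67×10^-27) · [1²/(20.5 fm)² + 3²/(20.5 fm)²].
Evaluating gives E = 7.829×10^-13 J = 4.89×10^6 eV.

E = 4.89×10^6 eV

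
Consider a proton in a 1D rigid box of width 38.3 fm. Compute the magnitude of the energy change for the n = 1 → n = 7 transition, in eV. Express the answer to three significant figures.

|ΔE| = 6.70×10^6 eV

E_1 = h²/(8m_pL²) = 2.236×10^-14 J.
|ΔE| = |1² − 7²|·E_1 = 48·2.236×10^-14 J = 1.073×10^-12 J = 6.70×10^6 eV.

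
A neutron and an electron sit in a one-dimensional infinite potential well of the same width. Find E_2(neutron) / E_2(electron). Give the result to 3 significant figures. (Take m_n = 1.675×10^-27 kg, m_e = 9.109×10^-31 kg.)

5.44×10^-4

E_n ∝ 1/m at fixed n and L, so the ratio is m_e/m_n = 9.109×10^-31/1.675×10^-27 = 5.44×10^-4.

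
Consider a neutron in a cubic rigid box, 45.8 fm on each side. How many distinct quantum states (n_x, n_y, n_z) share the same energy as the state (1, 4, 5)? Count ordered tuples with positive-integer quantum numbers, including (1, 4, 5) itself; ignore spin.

The level has n_x² + n_y² + n_z² = 42. The ordered positive-integer solutions are (1, 4, 5), (1, 5, 4), (4, 1, 5), (4, 5, 1), (5, 1, 4), (5, 4, 1).
That gives 6 states.

degeneracy = 6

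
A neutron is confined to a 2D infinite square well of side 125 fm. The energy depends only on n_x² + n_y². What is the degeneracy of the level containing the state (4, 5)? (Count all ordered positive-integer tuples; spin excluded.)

The level has n_x² + n_y² = 41. The ordered positive-integer solutions are (4, 5), (5, 4).
That gives 2 states.

degeneracy = 2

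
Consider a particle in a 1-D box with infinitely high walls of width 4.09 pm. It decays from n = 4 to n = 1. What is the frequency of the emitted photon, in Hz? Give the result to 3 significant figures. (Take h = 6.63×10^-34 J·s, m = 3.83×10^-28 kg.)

f = 1.94×10^17 Hz

E_1 = h²/(8mL²) = 8.576×10^-18 J and ΔE = (4² − 1²)E_1 = 1.286×10^-16 J.
f = ΔE/h = 1.286×10^-16/6.63×10^-34 = 1.94×10^17 Hz.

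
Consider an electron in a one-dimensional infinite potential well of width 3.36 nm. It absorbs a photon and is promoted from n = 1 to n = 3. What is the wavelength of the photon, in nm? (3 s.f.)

λ = 4.65×10^3 nm

E_1 = h²/(8m_eL²) = 5.337×10^-21 J, so ΔE = (3² − 1²)E_1 = 4.270×10^-20 J.
λ = hc/ΔE = (6.626×10^-34·2.998×10^8)/4.270×10^-20 = 4.65×10^-6 m = 4.65×10^3 nm.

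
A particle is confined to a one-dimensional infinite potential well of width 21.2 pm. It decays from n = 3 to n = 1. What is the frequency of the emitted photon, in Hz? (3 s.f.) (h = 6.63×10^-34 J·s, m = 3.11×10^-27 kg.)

f = 4.74×10^14 Hz

E_1 = h²/(8mL²) = 3.931×10^-20 J and ΔE = (3² − 1²)E_1 = 3.145×10^-19 J.
f = ΔE/h = 3.145×10^-19/6.63×10^-34 = 4.74×10^14 Hz.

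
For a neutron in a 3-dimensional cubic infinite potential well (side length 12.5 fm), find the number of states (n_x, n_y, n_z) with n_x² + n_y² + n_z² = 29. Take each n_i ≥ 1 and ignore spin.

The level has n_x² + n_y² + n_z² = 29. The ordered positive-integer solutions are (2, 3, 4), (2, 4, 3), (3, 2, 4), (3, 4, 2), (4, 2, 3), (4, 3, 2).
That gives 6 states.

degeneracy = 6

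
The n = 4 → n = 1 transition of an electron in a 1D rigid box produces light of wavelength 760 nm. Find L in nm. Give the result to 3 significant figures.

The photon carries ΔE = hc/λ = 6.626×10^-34·2.998×10^8/7.60×10^-7 m = 2.614×10^-19 J.
Since ΔE = (4² − 1²)E_1, E_1 = 1.743×10^-20 J, and L = h/√(8m_eE_1) = 1.86×10^-9 m = 1.86 nm.

L = 1.86 nm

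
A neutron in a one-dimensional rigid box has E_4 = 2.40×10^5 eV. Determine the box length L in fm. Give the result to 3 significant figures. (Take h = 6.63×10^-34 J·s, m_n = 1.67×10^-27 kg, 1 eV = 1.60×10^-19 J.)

From E_n = n²h²/(8m_nL²), L = n·h/√(8m_nE_n).
E_4 = 2.40×10^5 eV = 3.840×10^-14 J, so L = 4·6.63×10^-34/√(8·1.67×10^-27·3.840×10^-14) = 1.17×10^-13 m = 117 fm.

L = 117 fm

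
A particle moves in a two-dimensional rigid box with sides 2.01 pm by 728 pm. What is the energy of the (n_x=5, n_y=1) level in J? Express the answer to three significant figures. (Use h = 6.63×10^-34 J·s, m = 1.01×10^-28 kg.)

For a 2D rectangular well E = (h²/8m)·Σ n_i²/L_i² = (6.63×10^-34)²/(8·1.01×10^-28) · [5²/(2.01 pm)² + 1²/(728 pm)²].
Evaluating gives E = 3.37×10^-15 J.

E = 3.37×10^-15 J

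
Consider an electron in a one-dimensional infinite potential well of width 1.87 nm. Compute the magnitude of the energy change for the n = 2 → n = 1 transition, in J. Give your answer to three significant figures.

|ΔE| = 5.17×10^-20 J

E_1 = h²/(8m_eL²) = 1.723×10^-20 J.
|ΔE| = |2² − 1²|·E_1 = 3·1.723×10^-20 J = 5.17×10^-20 J.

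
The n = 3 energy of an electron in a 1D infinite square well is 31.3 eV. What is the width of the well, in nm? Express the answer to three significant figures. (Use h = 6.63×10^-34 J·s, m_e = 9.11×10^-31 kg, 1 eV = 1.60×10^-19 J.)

From E_n = n²h²/(8m_eL²), L = n·h/√(8m_eE_n).
E_3 = 31.3 eV = 5.008×10^-18 J, so L = 3·6.63×10^-34/√(8·9.11×10^-31·5.008×10^-18) = 3.29×10^-10 m = 0.329 nm.

L = 0.329 nm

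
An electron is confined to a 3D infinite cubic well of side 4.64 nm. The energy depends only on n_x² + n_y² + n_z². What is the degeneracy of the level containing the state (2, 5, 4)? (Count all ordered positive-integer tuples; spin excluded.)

degeneracy = 6

The level has n_x² + n_y² + n_z² = 45. The ordered positive-integer solutions are (2, 4, 5), (2, 5, 4), (4, 2, 5), (4, 5, 2), (5, 2, 4), (5, 4, 2).
That gives 6 states.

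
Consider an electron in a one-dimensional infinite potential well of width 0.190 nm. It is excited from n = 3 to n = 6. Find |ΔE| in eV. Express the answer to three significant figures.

E_1 = h²/(8m_eL²) = 1.669×10^-18 J.
|ΔE| = |3² − 6²|·E_1 = 27·1.669×10^-18 J = 4.506×10^-17 J = 281 eV.

|ΔE| = 281 eV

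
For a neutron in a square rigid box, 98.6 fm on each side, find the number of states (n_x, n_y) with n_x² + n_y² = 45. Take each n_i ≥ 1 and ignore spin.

The level has n_x² + n_y² = 45. The ordered positive-integer solutions are (3, 6), (6, 3).
That gives 2 states.

degeneracy = 2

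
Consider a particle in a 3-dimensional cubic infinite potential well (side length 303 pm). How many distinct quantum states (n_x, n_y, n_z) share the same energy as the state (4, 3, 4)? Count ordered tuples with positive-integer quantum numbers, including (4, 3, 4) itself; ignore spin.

The level has n_x² + n_y² + n_z² = 41. The ordered positive-integer solutions are (1, 2, 6), (1, 6, 2), (2, 1, 6), (2, 6, 1), (3, 4, 4), (4, 3, 4), (4, 4, 3), (6, 1, 2), (6, 2, 1).
That gives 9 states.

degeneracy = 9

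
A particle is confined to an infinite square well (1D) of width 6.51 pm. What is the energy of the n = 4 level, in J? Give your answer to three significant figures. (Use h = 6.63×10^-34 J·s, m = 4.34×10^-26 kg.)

For an infinite well E_n = n²h²/(8mL²), so E_1 = h²/(8mL²) = (6.63×10^-34)²/(8·4.34×10^-26·(6.51×10^-12 m)²) = 2.987×10^-20 J.
Then E_4 = 4²·E_1 = 16·2.987×10^-20 J = 4.78×10^-19 J.

E_4 = 4.78×10^-19 J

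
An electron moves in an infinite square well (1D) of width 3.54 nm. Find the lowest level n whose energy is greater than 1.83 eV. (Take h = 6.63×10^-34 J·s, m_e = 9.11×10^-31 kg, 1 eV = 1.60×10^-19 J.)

n = 8

E_1 = h²/(8m_eL²) = 4.813×10^-21 J = 0.03008 eV.
Need n² > 1.83/0.03008 = 60.84, i.e. n > 7.800.
The smallest integer satisfying this is n = 8.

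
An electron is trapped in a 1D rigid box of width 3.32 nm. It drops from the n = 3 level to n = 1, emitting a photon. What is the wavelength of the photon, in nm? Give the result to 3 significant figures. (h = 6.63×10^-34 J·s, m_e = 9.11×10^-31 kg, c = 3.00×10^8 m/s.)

E_1 = h²/(8m_eL²) = 5.472×10^-21 J, so ΔE = (3² − 1²)E_1 = 4.378×10^-20 J.
λ = hc/ΔE = (6.63×10^-34·3.00×10^8)/4.378×10^-20 = 4.54×10^-6 m = 4.54×10^3 nm.

λ = 4.54×10^3 nm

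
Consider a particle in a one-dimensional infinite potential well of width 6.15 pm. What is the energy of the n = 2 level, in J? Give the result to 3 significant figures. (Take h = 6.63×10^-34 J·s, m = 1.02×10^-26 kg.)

E_2 = 5.70×10^-19 J

For an infinite well E_n = n²h²/(8mL²), so E_1 = h²/(8mL²) = (6.63×10^-34)²/(8·1.02×10^-26·(6.15×10^-12 m)²) = 1.424×10^-19 J.
Then E_2 = 2²·E_1 = 4·1.424×10^-19 J = 5.70×10^-19 J.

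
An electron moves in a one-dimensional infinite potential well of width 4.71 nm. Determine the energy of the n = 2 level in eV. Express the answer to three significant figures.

For an infinite well E_n = n²h²/(8m_eL²), so E_1 = h²/(8m_eL²) = (6.626×10^-34)²/(8·9.109×10^-31·(4.71×10^-9 m)²) = 2.716×10^-21 J.
Then E_2 = 2²·E_1 = 4·2.716×10^-21 J = 1.086×10^-20 J.
Converting, E_2 = 1.086×10^-20 J / (1.602×10^-19 J/eV) = 0.0678 eV.

E_2 = 0.0678 eV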